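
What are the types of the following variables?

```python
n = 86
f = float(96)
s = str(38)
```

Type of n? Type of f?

n is assigned a bare integer (no decimal point), so it is an int; f is assigned the result of calling float(), which returns a float

int, float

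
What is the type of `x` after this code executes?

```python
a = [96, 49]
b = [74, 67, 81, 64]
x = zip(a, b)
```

zip() returns a zip object

zip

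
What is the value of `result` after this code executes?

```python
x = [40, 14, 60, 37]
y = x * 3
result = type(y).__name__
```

x is list; y is list; result = 'list'

'list'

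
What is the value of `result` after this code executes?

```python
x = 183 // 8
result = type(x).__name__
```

x is int; result = 'int'

'int'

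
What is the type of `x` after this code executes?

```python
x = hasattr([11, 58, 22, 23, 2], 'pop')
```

hasattr() returns bool

bool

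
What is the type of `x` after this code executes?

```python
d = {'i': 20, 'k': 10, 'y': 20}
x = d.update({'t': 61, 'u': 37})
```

dict.update() returns None

NoneType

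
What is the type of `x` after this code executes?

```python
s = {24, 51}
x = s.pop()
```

Popping from set[int] returns int

int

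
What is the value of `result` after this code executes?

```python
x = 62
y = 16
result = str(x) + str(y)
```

x = 62; y = 16; result = '6216'

'6216'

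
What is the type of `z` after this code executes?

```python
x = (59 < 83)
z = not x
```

'not' returns bool

bool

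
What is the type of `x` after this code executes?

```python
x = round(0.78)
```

round() with no decimal places returns int

int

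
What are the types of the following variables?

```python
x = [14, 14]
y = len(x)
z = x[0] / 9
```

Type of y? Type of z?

len() returns int; int / int = float

int, float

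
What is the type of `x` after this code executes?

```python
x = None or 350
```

'or' with None returns the other truthy value

int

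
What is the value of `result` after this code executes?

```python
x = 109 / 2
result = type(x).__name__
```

x is float; result = 'float'

'float'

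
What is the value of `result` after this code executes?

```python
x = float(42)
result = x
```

x = 42.0; result = 42.0

42.0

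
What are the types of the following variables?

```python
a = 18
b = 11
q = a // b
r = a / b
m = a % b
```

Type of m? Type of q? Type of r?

% of ints returns int; // returns int; / returns float

int, int, float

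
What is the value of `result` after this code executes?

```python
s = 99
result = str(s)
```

s = 99; result = '99'

'99'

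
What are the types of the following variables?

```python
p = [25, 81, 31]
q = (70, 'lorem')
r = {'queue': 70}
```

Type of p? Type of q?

p is assigned a list literal (square brackets); q is assigned a tuple (parenthesized, comma-separated values)

list, tuple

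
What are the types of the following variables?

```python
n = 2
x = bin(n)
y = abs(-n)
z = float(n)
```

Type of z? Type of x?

float() returns float; bin() returns str

float, str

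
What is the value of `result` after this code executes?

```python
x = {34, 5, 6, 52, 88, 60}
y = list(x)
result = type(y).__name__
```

x is set; y is list; result = 'list'

'list'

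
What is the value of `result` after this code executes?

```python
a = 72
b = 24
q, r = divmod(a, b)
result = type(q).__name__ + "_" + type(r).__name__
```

a is int; b is int; q is int; r is int; result = 'int_int'

'int_int'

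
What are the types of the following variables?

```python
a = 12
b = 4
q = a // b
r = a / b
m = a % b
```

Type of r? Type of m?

/ returns float; % of ints returns int

float, int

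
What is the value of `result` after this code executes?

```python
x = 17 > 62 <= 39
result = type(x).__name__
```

x is bool; result = 'bool'

'bool'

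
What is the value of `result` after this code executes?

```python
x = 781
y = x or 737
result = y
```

x = 781; y = 781; result = 781

781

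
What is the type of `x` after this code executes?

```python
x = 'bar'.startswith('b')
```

str.startswith() returns bool

bool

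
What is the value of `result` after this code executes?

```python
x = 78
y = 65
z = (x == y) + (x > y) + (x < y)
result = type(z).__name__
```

x is int; y is int; z is int; result = 'int'

'int'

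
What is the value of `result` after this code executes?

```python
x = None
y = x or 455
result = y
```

x = None; y = 455; result = 455

455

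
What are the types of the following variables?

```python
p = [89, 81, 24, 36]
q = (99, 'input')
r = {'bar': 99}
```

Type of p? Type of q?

p is assigned a list literal (square brackets); q is assigned a tuple (parenthesized, comma-separated values)

list, tuple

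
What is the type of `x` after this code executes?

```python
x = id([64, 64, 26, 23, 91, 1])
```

id() returns int

int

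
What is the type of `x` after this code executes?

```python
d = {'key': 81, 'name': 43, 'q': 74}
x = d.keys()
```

.keys() returns dict_keys view

dict_keys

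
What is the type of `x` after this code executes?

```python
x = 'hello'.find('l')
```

str.find() returns int index

int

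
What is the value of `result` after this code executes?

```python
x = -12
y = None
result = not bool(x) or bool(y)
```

x = -12; y = None; result = False

False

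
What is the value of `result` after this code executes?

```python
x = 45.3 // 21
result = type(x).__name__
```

x is float; result = 'float'

'float'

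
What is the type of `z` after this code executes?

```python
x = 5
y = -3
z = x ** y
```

int ** negative = float

float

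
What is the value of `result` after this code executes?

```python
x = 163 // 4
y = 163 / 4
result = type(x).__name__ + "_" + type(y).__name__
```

x is int; y is float; result = 'int_float'

'int_float'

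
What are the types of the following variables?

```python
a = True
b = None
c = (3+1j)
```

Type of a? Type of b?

a is assigned the constant True, which has type bool; b is assigned None, whose type is NoneType

bool, NoneType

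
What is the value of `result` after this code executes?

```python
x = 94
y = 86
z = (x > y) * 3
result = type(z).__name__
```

x is int; y is int; z is int; result = 'int'

'int'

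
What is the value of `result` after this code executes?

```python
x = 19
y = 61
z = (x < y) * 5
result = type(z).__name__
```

x is int; y is int; z is int; result = 'int'

'int'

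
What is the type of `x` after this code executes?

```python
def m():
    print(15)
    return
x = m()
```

Bare return returns None

NoneType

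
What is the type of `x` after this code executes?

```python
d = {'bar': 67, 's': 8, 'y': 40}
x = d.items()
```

dict.items() returns dict_items view

dict_items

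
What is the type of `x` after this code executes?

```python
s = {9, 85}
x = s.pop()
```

Popping from set[int] returns int

int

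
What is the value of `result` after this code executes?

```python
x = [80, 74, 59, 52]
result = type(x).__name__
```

x is list; result = 'list'

'list'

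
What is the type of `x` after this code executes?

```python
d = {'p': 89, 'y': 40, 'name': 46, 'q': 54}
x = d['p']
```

Accessing dict[str, int] with str key returns int

int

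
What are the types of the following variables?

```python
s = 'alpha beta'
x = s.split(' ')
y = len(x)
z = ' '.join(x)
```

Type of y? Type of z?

len() returns int; str.join() returns str

int, str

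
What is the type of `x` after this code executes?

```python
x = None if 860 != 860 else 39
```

860 != 860 is False, so the else branch is taken

int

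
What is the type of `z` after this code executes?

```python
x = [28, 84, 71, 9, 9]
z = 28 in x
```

'in' operator returns bool

bool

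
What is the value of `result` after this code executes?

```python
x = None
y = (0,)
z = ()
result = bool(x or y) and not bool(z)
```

x = None; y = (0,); z = (); result = True

True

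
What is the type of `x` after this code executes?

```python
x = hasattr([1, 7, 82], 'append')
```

hasattr() returns bool

bool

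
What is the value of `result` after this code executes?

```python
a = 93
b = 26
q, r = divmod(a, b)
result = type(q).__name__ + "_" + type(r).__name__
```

a is int; b is int; q is int; r is int; result = 'int_int'

'int_int'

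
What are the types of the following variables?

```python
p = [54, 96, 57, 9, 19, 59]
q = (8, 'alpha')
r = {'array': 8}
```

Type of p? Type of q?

p is assigned a list literal (square brackets); q is assigned a tuple (parenthesized, comma-separated values)

list, tuple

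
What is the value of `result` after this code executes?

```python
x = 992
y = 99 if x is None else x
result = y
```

x = 992; y = 992; result = 992

992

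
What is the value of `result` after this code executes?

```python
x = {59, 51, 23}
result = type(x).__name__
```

x is set; result = 'set'

'set'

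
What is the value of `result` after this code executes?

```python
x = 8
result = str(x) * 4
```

x = 8; result = '8888'

'8888'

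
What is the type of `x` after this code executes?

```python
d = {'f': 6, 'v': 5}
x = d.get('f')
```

dict.get() returns value type when found

int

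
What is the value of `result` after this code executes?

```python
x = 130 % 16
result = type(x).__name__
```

x is int; result = 'int'

'int'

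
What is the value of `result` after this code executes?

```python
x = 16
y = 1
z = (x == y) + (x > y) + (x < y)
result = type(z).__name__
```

x is int; y is int; z is int; result = 'int'

'int'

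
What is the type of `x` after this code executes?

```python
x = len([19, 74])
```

len() always returns int

int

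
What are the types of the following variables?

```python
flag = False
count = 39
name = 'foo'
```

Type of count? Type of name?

count is assigned a bare integer (no decimal point), so it is an int; name is assigned a quoted string literal, so it is a str

int, str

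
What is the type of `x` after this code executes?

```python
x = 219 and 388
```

'and' with truthy values returns last operand (int)

int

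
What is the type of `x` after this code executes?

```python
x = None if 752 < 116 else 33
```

752 < 116 is False, so the else branch is taken

int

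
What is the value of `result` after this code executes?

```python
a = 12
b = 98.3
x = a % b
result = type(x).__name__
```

a is int; b is float; x is float; result = 'float'

'float'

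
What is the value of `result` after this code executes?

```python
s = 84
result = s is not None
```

s = 84; result = True

True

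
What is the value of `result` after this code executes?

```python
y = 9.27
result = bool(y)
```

y = 9.27; result = True

True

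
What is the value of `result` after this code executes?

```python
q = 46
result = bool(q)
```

q = 46; result = True

True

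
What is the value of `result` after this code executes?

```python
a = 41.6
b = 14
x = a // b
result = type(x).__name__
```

a is float; b is int; x is float; result = 'float'

'float'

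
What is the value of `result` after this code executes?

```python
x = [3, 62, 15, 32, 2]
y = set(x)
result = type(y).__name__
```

x is list; y is set; result = 'set'

'set'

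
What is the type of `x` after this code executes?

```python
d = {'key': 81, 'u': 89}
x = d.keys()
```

.keys() returns dict_keys view

dict_keys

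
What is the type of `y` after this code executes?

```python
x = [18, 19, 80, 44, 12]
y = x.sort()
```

list.sort() returns None (mutates in place)

NoneType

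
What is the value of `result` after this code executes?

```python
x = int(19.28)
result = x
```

x = 19; result = 19

19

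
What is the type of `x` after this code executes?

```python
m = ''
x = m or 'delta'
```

'or' returns first truthy value (str)

str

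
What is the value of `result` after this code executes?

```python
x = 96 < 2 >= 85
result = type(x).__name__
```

x is bool; result = 'bool'

'bool'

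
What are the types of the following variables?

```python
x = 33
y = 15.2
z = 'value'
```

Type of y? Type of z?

y is assigned a number with a decimal point, so it is a float; z is assigned a quoted string literal, so it is a str

float, str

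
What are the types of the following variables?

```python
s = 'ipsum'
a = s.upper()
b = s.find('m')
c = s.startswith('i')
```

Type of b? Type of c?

find() returns int; startswith() returns bool

int, bool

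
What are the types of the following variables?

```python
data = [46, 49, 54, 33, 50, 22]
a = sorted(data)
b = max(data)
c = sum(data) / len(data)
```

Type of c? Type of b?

int / int = float; max of ints returns int

float, int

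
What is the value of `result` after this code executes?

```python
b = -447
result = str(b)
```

b = -447; result = '-447'

'-447'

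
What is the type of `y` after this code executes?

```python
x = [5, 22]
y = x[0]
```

Indexing list[int] returns int

int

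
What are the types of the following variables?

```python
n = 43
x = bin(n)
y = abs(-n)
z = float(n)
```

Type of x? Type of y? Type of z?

bin() returns str; abs() of int returns int; float() returns float

str, int, float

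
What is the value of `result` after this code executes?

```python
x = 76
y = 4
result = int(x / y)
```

x = 76; y = 4; result = 19

19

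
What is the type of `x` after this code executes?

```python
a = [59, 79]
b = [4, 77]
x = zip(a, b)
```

zip() returns a zip object

zip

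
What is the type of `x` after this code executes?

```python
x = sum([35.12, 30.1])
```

sum() of floats returns float

float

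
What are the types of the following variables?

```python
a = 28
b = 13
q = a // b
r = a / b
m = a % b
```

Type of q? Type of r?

// returns int; / returns float

int, float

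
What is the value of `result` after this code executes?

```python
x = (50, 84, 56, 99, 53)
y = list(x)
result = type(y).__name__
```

x is tuple; y is list; result = 'list'

'list'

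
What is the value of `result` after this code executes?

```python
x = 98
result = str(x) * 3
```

x = 98; result = '989898'

'989898'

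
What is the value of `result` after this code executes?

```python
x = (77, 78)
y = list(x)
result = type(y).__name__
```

x is tuple; y is list; result = 'list'

'list'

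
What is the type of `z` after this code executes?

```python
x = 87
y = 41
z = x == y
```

Equality comparison returns bool

bool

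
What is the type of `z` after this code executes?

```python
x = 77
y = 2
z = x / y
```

int / int = float

float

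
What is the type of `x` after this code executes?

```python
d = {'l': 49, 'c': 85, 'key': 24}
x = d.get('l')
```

dict.get() returns value type when found

int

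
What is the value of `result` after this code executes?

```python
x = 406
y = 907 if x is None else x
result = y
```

x = 406; y = 406; result = 406

406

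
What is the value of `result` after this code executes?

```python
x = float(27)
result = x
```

x = 27.0; result = 27.0

27.0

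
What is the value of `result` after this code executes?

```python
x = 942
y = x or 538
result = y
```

x = 942; y = 942; result = 942

942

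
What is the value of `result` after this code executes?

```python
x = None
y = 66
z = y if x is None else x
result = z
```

x = None; y = 66; z = 66; result = 66

66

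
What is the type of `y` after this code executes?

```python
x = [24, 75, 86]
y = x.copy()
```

list.copy() returns list

list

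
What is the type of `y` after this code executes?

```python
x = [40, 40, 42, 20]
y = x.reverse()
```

list.reverse() returns None

NoneType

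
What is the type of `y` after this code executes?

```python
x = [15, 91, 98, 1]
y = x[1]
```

Indexing list[int] returns int

int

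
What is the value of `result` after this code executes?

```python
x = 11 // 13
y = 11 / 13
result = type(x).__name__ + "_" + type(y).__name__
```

x is int; y is float; result = 'int_float'

'int_float'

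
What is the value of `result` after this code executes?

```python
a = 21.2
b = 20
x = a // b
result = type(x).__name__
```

a is float; b is int; x is float; result = 'float'

'float'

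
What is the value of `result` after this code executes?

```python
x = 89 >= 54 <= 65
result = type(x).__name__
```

x is bool; result = 'bool'

'bool'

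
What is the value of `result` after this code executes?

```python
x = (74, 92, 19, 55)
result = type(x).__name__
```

x is tuple; result = 'tuple'

'tuple'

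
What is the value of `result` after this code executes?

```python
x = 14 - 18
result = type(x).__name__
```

x is int; result = 'int'

'int'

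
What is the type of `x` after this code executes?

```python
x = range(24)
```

range() returns a range object

range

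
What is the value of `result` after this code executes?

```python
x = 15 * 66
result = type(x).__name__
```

x is int; result = 'int'

'int'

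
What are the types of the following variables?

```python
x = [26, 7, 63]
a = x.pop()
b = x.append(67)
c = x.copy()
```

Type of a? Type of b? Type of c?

pop() returns element; append() returns None; copy() returns list

int, NoneType, list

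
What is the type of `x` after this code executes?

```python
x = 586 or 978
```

'or' returns first truthy value (int)

int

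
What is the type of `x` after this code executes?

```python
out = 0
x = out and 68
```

'and' returns first falsy value (0 is int)

int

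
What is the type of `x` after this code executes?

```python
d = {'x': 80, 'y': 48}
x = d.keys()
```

.keys() returns dict_keys view

dict_keys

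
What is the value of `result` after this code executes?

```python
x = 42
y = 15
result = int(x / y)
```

x = 42; y = 15; result = 2

2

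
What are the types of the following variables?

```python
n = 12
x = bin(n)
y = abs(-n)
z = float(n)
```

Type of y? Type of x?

abs() of int returns int; bin() returns str

int, str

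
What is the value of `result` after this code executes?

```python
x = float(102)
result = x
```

x = 102.0; result = 102.0

102.0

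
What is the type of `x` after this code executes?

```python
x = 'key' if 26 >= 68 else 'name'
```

Both branches of conditional are str

str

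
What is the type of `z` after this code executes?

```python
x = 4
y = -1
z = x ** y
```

int ** negative = float

float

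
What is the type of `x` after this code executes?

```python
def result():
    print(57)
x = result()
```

Function without return returns None

NoneType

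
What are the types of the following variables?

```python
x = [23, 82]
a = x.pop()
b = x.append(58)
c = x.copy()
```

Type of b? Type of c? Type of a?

append() returns None; copy() returns list; pop() returns element

NoneType, list, int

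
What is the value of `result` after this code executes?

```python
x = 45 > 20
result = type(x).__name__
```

x is bool; result = 'bool'

'bool'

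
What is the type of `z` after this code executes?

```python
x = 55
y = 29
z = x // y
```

int // int = int

int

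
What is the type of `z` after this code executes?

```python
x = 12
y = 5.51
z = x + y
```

int + float = float

float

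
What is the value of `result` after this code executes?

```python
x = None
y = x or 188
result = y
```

x = None; y = 188; result = 188

188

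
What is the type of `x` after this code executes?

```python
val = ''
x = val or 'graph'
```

'or' returns first truthy value (str)

str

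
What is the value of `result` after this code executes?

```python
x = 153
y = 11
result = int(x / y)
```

x = 153; y = 11; result = 13

13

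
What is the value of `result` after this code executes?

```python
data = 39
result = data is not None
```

data = 39; result = True

True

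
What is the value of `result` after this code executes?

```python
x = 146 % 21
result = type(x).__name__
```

x is int; result = 'int'

'int'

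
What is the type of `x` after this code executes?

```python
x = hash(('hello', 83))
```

hash() returns int

int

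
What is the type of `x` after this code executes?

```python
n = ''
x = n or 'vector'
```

'or' returns first truthy value (str)

str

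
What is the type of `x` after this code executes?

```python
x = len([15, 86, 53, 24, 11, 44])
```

len() always returns int

int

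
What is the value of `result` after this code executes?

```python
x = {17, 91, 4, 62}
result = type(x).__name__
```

x is set; result = 'set'

'set'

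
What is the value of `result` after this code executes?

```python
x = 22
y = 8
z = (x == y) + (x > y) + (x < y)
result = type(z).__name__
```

x is int; y is int; z is int; result = 'int'

'int'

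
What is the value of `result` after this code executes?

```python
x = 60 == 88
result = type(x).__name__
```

x is bool; result = 'bool'

'bool'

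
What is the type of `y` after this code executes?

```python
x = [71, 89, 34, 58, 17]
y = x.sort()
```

list.sort() returns None (mutates in place)

NoneType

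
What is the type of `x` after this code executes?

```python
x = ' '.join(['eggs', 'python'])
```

str.join() returns str

str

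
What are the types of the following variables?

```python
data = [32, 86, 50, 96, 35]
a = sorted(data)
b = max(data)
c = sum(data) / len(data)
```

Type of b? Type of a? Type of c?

max of ints returns int; sorted() returns list; int / int = float

int, list, float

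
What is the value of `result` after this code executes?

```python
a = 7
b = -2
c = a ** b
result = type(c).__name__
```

a is int; b is int; c is float; result = 'float'

'float'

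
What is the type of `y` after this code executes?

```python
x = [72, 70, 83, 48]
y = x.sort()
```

list.sort() returns None (mutates in place)

NoneType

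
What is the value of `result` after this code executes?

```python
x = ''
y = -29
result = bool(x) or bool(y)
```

x = ''; y = -29; result = True

True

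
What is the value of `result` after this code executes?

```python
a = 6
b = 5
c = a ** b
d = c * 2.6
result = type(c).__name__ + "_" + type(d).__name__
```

a is int; b is int; c is int; d is float; result = 'int_float'

'int_float'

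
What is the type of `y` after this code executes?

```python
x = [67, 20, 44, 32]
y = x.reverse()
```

list.reverse() returns None

NoneType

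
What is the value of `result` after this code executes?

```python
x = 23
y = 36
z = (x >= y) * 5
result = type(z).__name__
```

x is int; y is int; z is int; result = 'int'

'int'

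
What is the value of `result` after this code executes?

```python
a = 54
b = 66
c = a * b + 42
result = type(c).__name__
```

a is int; b is int; c is int; result = 'int'

'int'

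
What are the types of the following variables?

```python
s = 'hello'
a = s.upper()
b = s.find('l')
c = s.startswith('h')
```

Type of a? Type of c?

upper() returns str; startswith() returns bool

str, bool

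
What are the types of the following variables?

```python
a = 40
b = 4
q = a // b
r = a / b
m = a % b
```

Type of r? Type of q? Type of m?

/ returns float; // returns int; % of ints returns int

float, int, int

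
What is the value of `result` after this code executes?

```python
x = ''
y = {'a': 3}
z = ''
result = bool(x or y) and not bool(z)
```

x = ''; y = {'a': 3}; z = ''; result = True

True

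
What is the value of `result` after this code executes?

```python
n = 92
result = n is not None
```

n = 92; result = True

True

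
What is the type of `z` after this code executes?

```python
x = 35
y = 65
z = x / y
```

int / int = float

float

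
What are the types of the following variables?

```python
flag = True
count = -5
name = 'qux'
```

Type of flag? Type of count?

flag is assigned the constant True, which has type bool; count is assigned a bare integer (no decimal point), so it is an int

bool, int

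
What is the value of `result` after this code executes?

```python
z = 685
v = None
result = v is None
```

z = 685; v = None; result = True

True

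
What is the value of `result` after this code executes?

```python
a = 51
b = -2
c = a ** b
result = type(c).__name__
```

a is int; b is int; c is float; result = 'float'

'float'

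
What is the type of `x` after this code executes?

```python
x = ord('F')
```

ord() returns int (code point)

int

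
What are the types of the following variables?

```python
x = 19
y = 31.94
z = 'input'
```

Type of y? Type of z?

y is assigned a number with a decimal point, so it is a float; z is assigned a quoted string literal, so it is a str

float, str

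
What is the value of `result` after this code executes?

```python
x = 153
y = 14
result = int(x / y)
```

x = 153; y = 14; result = 10

10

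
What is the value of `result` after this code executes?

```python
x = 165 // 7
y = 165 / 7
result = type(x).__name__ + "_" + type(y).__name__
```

x is int; y is float; result = 'int_float'

'int_float'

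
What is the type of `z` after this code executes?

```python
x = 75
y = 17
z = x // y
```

int // int = int

int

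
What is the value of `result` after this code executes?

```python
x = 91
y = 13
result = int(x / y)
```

x = 91; y = 13; result = 7

7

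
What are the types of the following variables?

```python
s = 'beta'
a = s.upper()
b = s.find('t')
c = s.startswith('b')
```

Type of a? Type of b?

upper() returns str; find() returns int

str, int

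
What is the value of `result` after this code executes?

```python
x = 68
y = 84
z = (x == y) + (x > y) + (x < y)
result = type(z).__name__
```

x is int; y is int; z is int; result = 'int'

'int'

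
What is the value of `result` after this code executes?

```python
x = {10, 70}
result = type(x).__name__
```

x is set; result = 'set'

'set'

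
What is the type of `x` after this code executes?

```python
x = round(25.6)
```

round() with no decimal places returns int

int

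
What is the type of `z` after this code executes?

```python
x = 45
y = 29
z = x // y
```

int // int = int

int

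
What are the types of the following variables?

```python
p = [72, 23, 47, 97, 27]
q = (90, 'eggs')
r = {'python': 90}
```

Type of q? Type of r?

q is assigned a tuple (parenthesized, comma-separated values); r is assigned a dict literal ({key: value})

tuple, dict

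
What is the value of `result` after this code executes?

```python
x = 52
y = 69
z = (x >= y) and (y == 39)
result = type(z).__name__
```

x is int; y is int; z is bool; result = 'bool'

'bool'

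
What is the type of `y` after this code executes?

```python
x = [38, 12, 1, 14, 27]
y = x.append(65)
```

list.append() returns None (mutates in place)

NoneType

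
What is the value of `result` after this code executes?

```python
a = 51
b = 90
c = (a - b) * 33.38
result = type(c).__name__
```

a is int; b is int; c is float; result = 'float'

'float'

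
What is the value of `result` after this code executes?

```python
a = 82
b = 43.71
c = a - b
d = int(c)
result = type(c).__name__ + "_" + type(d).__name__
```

a is int; b is float; c is float; d is int; result = 'float_int'

'float_int'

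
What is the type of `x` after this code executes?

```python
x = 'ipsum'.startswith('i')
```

str.startswith() returns bool

bool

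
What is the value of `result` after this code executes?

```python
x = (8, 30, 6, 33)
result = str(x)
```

x = (8, 30, 6, 33); result = '(8, 30, 6, 33)'

'(8, 30, 6, 33)'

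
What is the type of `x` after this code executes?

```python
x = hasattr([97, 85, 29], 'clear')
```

hasattr() returns bool

bool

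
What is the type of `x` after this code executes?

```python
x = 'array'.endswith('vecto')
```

str.endswith() returns bool

bool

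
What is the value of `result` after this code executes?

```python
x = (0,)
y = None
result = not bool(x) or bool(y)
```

x = (0,); y = None; result = False

False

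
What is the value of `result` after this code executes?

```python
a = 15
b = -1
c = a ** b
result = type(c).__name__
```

a is int; b is int; c is float; result = 'float'

'float'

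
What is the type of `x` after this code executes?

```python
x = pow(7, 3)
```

pow(int, int) returns int

int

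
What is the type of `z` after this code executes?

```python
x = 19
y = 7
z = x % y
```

int % int = int

int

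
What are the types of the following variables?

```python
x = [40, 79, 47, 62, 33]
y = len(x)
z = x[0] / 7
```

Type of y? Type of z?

len() returns int; int / int = float

int, float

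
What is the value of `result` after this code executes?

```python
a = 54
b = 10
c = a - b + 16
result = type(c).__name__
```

a is int; b is int; c is int; result = 'int'

'int'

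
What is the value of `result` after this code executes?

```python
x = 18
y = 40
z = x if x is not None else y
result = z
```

x = 18; y = 40; z = 18; result = 18

18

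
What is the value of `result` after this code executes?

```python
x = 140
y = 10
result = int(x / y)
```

x = 140; y = 10; result = 14

14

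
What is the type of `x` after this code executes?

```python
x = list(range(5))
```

list(range()) returns list

list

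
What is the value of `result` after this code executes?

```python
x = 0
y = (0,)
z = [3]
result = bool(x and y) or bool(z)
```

x = 0; y = (0,); z = [3]; result = True

True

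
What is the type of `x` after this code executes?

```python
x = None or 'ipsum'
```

'or' with None returns the other truthy value (str)

str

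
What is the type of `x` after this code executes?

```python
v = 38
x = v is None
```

'is' comparison returns bool

bool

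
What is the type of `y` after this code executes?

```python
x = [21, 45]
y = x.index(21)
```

list.index() returns int

int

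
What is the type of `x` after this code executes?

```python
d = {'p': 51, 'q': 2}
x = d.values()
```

.values() returns dict_values view

dict_values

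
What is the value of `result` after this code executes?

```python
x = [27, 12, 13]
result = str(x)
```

x = [27, 12, 13]; result = '[27, 12, 13]'

'[27, 12, 13]'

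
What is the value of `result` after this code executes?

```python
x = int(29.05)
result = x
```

x = 29; result = 29

29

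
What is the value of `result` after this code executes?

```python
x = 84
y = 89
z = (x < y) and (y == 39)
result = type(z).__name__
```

x is int; y is int; z is bool; result = 'bool'

'bool'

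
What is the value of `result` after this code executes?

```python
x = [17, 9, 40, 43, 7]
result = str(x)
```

x = [17, 9, 40, 43, 7]; result = '[17, 9, 40, 43, 7]'

'[17, 9, 40, 43, 7]'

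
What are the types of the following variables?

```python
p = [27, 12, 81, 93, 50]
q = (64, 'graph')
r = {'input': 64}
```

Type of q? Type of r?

q is assigned a tuple (parenthesized, comma-separated values); r is assigned a dict literal ({key: value})

tuple, dict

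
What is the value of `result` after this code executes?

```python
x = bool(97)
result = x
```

x = True; result = True

True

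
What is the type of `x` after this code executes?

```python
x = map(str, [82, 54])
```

map() returns a map object

map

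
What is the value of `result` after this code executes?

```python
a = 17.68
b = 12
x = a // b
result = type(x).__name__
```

a is float; b is int; x is float; result = 'float'

'float'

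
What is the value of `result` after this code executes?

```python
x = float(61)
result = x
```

x = 61.0; result = 61.0

61.0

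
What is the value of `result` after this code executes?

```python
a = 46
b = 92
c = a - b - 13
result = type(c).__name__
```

a is int; b is int; c is int; result = 'int'

'int'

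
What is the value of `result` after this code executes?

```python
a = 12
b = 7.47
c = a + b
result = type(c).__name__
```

a is int; b is float; c is float; result = 'float'

'float'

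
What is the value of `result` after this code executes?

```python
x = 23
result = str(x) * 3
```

x = 23; result = '232323'

'232323'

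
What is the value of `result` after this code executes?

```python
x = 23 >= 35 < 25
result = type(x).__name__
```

x is bool; result = 'bool'

'bool'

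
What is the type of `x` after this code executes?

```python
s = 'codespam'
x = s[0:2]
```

Slicing a str returns str

str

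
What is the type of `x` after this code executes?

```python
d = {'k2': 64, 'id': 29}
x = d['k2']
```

Accessing dict[str, int] with str key returns int

int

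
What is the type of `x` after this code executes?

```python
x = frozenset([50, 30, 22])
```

frozenset() returns frozenset

frozenset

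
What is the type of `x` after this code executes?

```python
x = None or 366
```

'or' with None returns the other truthy value

int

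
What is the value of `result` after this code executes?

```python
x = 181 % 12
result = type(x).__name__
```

x is int; result = 'int'

'int'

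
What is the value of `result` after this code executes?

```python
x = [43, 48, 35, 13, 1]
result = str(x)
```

x = [43, 48, 35, 13, 1]; result = '[43, 48, 35, 13, 1]'

'[43, 48, 35, 13, 1]'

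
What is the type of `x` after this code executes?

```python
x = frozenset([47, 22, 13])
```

frozenset() returns frozenset

frozenset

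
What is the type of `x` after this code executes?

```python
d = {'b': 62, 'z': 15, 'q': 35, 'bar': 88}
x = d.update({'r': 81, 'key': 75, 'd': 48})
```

dict.update() returns None

NoneType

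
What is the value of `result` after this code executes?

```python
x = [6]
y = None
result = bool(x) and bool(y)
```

x = [6]; y = None; result = False

False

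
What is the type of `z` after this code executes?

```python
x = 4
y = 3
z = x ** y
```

positive int ** positive int = int

int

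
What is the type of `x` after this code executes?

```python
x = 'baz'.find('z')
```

str.find() returns int index

int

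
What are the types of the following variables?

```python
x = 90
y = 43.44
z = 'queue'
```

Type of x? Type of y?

x is assigned a bare integer (no decimal point), so it is an int; y is assigned a number with a decimal point, so it is a float

int, float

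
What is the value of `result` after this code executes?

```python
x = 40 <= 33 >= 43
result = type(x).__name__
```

x is bool; result = 'bool'

'bool'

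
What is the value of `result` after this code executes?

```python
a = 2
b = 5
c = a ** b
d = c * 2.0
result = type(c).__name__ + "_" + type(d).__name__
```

a is int; b is int; c is int; d is float; result = 'int_float'

'int_float'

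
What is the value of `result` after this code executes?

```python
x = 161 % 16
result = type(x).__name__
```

x is int; result = 'int'

'int'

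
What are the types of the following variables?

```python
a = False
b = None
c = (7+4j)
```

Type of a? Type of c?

a is assigned the constant False, which has type bool; c is assigned (7+4j), an int plus an imaginary literal (j suffix), which evaluates to complex

bool, complex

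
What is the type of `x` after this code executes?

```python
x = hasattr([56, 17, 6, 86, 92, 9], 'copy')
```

hasattr() returns bool

bool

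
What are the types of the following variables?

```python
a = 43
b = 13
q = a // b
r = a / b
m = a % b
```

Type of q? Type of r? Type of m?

// returns int; / returns float; % of ints returns int

int, float, int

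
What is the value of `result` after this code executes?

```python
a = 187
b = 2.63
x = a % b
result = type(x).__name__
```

a is int; b is float; x is float; result = 'float'

'float'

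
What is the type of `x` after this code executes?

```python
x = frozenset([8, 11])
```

frozenset() returns frozenset

frozenset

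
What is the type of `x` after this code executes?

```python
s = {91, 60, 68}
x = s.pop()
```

Popping from set[int] returns int

int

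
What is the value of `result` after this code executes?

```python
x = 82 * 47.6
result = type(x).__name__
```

x is float; result = 'float'

'float'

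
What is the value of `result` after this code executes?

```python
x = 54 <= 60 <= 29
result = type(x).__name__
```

x is bool; result = 'bool'

'bool'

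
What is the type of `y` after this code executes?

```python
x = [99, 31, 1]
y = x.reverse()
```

list.reverse() returns None

NoneType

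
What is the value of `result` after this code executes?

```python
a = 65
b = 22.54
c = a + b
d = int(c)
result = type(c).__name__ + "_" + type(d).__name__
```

a is int; b is float; c is float; d is int; result = 'float_int'

'float_int'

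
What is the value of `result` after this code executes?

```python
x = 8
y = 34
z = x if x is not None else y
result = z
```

x = 8; y = 34; z = 8; result = 8

8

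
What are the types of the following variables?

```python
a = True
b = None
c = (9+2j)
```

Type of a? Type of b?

a is assigned the constant True, which has type bool; b is assigned None, whose type is NoneType

bool, NoneType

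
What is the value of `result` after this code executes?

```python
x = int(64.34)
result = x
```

x = 64; result = 64

64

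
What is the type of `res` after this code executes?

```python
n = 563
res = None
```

None has type NoneType

NoneType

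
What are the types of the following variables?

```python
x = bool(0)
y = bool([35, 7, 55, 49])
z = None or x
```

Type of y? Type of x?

bool() returns bool; bool() returns bool

bool, bool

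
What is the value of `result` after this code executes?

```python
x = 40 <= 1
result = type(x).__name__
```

x is bool; result = 'bool'

'bool'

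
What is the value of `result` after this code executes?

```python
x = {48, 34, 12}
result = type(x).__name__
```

x is set; result = 'set'

'set'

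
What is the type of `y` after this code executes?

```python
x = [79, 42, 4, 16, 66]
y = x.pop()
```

list.pop() returns the popped element

int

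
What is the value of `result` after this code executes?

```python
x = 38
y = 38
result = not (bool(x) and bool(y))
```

x = 38; y = 38; result = False

False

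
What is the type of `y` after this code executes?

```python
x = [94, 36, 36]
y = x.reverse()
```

list.reverse() returns None

NoneType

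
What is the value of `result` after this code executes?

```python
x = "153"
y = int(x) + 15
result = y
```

x = '153'; y = 168; result = 168

168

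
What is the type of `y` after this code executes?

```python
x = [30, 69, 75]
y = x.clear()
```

list.clear() returns None

NoneType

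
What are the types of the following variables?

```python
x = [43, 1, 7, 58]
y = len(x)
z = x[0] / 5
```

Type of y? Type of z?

len() returns int; int / int = float

int, float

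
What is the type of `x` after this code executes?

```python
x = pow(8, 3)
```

pow(int, int) returns int

int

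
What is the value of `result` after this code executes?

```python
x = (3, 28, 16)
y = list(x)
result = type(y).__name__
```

x is tuple; y is list; result = 'list'

'list'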